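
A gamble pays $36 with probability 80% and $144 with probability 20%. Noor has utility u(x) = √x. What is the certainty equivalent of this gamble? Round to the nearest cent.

$51.84

E[u] = 0.8·√36 + 0.2·√144 = 0.8·6 + 0.2·12 = 7.2
CE = (7.2)² = 51.84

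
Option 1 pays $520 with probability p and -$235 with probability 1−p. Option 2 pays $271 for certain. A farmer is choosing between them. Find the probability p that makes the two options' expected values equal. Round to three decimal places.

p·520 + (1−p)·(-235) = 271
755p − 235 = 271
p = (271 + 235) / 755

p = 0.670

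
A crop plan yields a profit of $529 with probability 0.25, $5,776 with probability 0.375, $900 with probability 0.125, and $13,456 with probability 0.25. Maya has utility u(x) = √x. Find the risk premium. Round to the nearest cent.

E[u] = 0.25·√529 + 0.375·√5776 + 0.125·√900 + 0.25·√13456 = 0.25·23 + 0.375·76 + 0.125·30 + 0.25·116 = 67
CE = (67)² = 4489
Risk premium = EV − CE = 5774.75 − 4489 = 1285.75

$1,285.75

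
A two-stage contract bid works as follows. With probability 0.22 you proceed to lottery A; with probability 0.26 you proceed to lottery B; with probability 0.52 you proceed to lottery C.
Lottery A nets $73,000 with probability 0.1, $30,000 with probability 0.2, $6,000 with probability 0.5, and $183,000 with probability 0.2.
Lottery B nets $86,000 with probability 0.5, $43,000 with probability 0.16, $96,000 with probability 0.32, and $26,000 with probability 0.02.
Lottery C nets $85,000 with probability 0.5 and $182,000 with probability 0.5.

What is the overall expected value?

EV(A) = 0.1 × 73000 + 0.2 × 30000 + 0.5 × 6000 + 0.2 × 183000 = 7300 + 6000 + 3000 + 36600 = 52900
EV(B) = 0.5 × 86000 + 0.16 × 43000 + 0.32 × 96000 + 0.02 × 26000 = 43000 + 6880 + 30720 + 520 = 81120
EV(C) = 0.5 × 85000 + 0.5 × 182000 = 42500 + 91000 = 133500
Overall = 0.22 × 52900 + 0.26 × 81120 + 0.52 × 133500 = 11638 + 21091.2 + 69420 = 102149.2

$102,149.20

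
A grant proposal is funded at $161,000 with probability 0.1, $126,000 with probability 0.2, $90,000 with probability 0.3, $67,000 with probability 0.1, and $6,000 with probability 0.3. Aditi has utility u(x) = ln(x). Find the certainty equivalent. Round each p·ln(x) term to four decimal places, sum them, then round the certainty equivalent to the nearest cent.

E[u] = 0.1·ln(161000) + 0.2·ln(126000) + 0.3·ln(90000) + 0.1·ln(67000) + 0.3·ln(6000) = 1.1989 + 2.3488 + 3.4223 + 1.1112 + 2.6099 = 10.6911
CE = e^10.6911 ≈ 43962.84

$43,962.84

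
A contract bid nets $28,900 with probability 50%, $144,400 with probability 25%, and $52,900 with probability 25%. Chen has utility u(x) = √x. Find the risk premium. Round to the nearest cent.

$7,368.75

E[u] = 0.5·√28900 + 0.25·√144400 + 0.25·√52900 = 0.5·170 + 0.25·380 + 0.25·230 = 237.5
CE = (237.5)² = 56406.25
Risk premium = EV − CE = 63775 − 56406.25 = 7368.75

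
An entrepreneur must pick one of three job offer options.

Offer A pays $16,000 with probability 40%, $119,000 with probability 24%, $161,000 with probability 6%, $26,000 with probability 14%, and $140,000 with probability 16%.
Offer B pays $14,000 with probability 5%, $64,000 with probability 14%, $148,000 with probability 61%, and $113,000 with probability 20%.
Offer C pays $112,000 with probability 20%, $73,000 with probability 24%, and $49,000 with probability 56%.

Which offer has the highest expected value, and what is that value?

Offer B ($122,540)

Offer A = 0.4 × 16000 + 0.24 × 119000 + 0.06 × 161000 + 0.14 × 26000 + 0.16 × 140000 = 6400 + 28560 + 9660 + 3640 + 22400 = 70660
Offer B = 0.05 × 14000 + 0.14 × 64000 + 0.61 × 148000 + 0.2 × 113000 = 700 + 8960 + 90280 + 22600 = 122540
Offer C = 0.2 × 112000 + 0.24 × 73000 + 0.56 × 49000 = 22400 + 17520 + 27440 = 67360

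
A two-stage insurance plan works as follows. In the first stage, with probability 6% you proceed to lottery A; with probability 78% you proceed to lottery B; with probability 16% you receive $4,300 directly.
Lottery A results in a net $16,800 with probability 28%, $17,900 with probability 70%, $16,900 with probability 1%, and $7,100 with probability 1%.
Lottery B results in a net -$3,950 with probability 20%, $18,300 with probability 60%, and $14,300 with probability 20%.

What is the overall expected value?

EV(A) = 0.28 × 16800 + 0.7 × 17900 + 0.01 × 16900 + 0.01 × 7100 = 4704 + 12530 + 169 + 71 = 17474
EV(B) = 0.2 × (-3950) + 0.6 × 18300 + 0.2 × 14300 = -790 + 10980 + 2860 = 13050
Branch C: 4300 (certain)
Overall = 0.06 × 17474 + 0.78 × 13050 + 0.16 × 4300 = 1048.44 + 10179 + 688 = 11915.44

$11,915.44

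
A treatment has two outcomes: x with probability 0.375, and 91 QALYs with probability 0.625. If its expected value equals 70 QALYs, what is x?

x = 35 QALYs

0.375·x + 0.625·91 = 70
0.375·x = 70 − 56.875 = 13.125
x = 13.125 / 0.375 = 35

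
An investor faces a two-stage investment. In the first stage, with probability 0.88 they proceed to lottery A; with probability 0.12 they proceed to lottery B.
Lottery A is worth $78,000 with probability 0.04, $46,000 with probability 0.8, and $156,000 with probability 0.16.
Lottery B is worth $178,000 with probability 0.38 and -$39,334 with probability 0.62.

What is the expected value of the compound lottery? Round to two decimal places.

EV(A) = 0.04 × 78000 + 0.8 × 46000 + 0.16 × 156000 = 3120 + 36800 + 24960 = 64880
EV(B) = 0.38 × 178000 + 0.62 × (-39334) = 67640 − 24387.08 = 43252.92
Overall = 0.88 × 64880 + 0.12 × 43252.92 = 57094.4 + 5190.3504 = 62284.7504

$62,284.75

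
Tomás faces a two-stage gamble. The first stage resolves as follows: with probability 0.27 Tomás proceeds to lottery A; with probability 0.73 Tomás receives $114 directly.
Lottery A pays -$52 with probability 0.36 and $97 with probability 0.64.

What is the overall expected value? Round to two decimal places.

$94.93

EV(A) = 0.36 × (-52) + 0.64 × 97 = -18.72 + 62.08 = 43.36
Branch B: 114 (certain)
Overall = 0.27 × 43.36 + 0.73 × 114 = 11.7072 + 83.22 = 94.9272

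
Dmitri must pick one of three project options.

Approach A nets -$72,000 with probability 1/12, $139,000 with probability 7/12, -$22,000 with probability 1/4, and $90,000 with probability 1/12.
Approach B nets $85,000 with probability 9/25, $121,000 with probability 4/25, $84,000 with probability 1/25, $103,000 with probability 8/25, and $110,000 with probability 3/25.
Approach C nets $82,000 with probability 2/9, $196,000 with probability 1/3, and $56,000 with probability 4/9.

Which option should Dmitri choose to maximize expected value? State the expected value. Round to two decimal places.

Approach C ($108,444.44)

Approach A = 1/12 × (-72000) + 7/12 × 139000 + 1/4 × (-22000) + 1/12 × 90000 = -6000 + 81083.3333 − 5500 + 7500 = 77083.3333
Approach B = 9/25 × 85000 + 4/25 × 121000 + 1/25 × 84000 + 8/25 × 103000 + 3/25 × 110000 = 30600 + 19360 + 3360 + 32960 + 13200 = 99480
Approach C = 2/9 × 82000 + 1/3 × 196000 + 4/9 × 56000 = 18222.2222 + 65333.3333 + 24888.8889 = 108444.4444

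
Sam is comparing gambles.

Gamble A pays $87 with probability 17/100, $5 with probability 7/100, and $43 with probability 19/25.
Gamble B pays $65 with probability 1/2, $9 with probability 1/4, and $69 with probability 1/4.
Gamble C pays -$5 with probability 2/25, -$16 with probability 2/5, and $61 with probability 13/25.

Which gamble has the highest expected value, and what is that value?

Gamble B ($52)

Gamble A = 17/100 × 87 + 7/100 × 5 + 19/25 × 43 = 14.79 + 0.35 + 32.68 = 47.82
Gamble B = 1/2 × 65 + 1/4 × 9 + 1/4 × 69 = 32.5 + 2.25 + 17.25 = 52
Gamble C = 2/25 × (-5) + 2/5 × (-16) + 13/25 × 61 = -0.4 − 6.4 + 31.72 = 24.92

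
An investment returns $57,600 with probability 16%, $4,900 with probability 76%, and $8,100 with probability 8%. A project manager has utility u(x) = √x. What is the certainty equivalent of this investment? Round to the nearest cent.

E[u] = 0.16·√57600 + 0.76·√4900 + 0.08·√8100 = 0.16·240 + 0.76·70 + 0.08·90 = 98.8
CE = (98.8)² = 9761.44

$9,761.44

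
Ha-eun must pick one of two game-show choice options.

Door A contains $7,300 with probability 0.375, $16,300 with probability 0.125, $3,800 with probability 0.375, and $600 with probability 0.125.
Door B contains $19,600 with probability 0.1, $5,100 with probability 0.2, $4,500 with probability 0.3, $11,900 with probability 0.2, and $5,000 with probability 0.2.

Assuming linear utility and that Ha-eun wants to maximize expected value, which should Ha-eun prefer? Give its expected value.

Door B ($7,710)

Door A = 0.375 × 7300 + 0.125 × 16300 + 0.375 × 3800 + 0.125 × 600 = 2737.5 + 2037.5 + 1425 + 75 = 6275
Door B = 0.1 × 19600 + 0.2 × 5100 + 0.3 × 4500 + 0.2 × 11900 + 0.2 × 5000 = 1960 + 1020 + 1350 + 2380 + 1000 = 7710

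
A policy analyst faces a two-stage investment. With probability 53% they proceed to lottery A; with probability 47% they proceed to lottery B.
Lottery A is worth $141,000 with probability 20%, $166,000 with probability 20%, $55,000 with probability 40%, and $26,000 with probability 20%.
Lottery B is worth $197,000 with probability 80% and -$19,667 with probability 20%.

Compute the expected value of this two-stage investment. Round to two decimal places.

EV(A) = 0.2 × 141000 + 0.2 × 166000 + 0.4 × 55000 + 0.2 × 26000 = 28200 + 33200 + 22000 + 5200 = 88600
EV(B) = 0.8 × 197000 + 0.2 × (-19667) = 157600 − 3933.4 = 153666.6
Overall = 0.53 × 88600 + 0.47 × 153666.6 = 46958 + 72223.302 = 119181.302

$119,181.30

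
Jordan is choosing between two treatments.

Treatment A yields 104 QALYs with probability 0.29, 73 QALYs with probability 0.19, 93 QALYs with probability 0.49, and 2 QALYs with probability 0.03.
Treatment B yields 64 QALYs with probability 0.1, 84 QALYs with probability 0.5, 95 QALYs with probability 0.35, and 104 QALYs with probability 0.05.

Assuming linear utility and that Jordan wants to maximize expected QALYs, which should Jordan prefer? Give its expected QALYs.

Treatment A (89.66 QALYs)

Treatment A = 0.29 × 104 + 0.19 × 73 + 0.49 × 93 + 0.03 × 2 = 30.16 + 13.87 + 45.57 + 0.06 = 89.66
Treatment B = 0.1 × 64 + 0.5 × 84 + 0.35 × 95 + 0.05 × 104 = 6.4 + 42 + 33.25 + 5.2 = 86.85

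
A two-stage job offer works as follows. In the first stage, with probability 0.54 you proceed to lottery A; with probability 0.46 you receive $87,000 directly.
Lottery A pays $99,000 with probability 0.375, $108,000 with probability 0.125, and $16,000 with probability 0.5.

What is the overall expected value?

$71,677.50

EV(A) = 0.375 × 99000 + 0.125 × 108000 + 0.5 × 16000 = 37125 + 13500 + 8000 = 58625
Branch B: 87000 (certain)
Overall = 0.54 × 58625 + 0.46 × 87000 = 31657.5 + 40020 = 71677.5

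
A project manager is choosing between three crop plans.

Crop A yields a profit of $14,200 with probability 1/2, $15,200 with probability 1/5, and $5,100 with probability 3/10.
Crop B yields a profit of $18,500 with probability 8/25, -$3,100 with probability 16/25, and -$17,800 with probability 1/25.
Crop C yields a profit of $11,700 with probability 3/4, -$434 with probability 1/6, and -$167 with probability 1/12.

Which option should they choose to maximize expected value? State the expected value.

Crop A ($11,670)

Crop A = 1/2 × 14200 + 1/5 × 15200 + 3/10 × 5100 = 7100 + 3040 + 1530 = 11670
Crop B = 8/25 × 18500 + 16/25 × (-3100) + 1/25 × (-17800) = 5920 − 1984 − 712 = 3224
Crop C = 3/4 × 11700 + 1/6 × (-434) + 1/12 × (-167) = 8775 − 72.3333 − 13.9167 = 8688.75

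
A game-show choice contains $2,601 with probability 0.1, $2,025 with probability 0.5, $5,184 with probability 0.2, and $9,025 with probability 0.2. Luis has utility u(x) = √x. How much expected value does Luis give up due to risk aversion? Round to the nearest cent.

$393.40

E[u] = 0.1·√2601 + 0.5·√2025 + 0.2·√5184 + 0.2·√9025 = 0.1·51 + 0.5·45 + 0.2·72 + 0.2·95 = 61
CE = (61)² = 3721
Risk premium = EV − CE = 4114.4 − 3721 = 393.4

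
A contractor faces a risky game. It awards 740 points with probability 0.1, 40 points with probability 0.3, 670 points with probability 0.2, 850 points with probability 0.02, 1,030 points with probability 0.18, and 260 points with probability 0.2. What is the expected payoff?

474.4 points

EV = 0.1 × 740 + 0.3 × 40 + 0.2 × 670 + 0.02 × 850 + 0.18 × 1030 + 0.2 × 260 = 74 + 12 + 134 + 17 + 185.4 + 52 = 474.4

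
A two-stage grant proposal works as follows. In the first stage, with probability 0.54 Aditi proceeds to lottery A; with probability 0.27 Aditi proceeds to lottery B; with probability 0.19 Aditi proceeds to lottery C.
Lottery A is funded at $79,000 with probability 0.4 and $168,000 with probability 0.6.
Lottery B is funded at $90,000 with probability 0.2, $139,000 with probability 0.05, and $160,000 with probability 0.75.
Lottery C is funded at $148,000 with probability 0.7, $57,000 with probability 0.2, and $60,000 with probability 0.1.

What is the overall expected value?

EV(A) = 0.4 × 79000 + 0.6 × 168000 = 31600 + 100800 = 132400
EV(B) = 0.2 × 90000 + 0.05 × 139000 + 0.75 × 160000 = 18000 + 6950 + 120000 = 144950
EV(C) = 0.7 × 148000 + 0.2 × 57000 + 0.1 × 60000 = 103600 + 11400 + 6000 = 121000
Overall = 0.54 × 132400 + 0.27 × 144950 + 0.19 × 121000 = 71496 + 39136.5 + 22990 = 133622.5

$133,622.50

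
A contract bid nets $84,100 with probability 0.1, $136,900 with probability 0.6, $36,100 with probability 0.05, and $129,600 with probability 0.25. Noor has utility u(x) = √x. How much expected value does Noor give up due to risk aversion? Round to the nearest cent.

$1,904.75

E[u] = 0.1·√84100 + 0.6·√136900 + 0.05·√36100 + 0.25·√129600 = 0.1·290 + 0.6·370 + 0.05·190 + 0.25·360 = 350.5
CE = (350.5)² = 122850.25
Risk premium = EV − CE = 124755 − 122850.25 = 1904.75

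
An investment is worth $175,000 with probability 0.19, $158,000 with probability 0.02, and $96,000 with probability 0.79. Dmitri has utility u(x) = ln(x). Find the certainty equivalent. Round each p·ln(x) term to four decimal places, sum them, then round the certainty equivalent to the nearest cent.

$108,684.01

E[u] = 0.19·ln(175000) + 0.02·ln(158000) + 0.79·ln(96000) = 2.2938 + 0.2394 + 9.0630 = 11.5962
CE = e^11.5962 ≈ 108684.01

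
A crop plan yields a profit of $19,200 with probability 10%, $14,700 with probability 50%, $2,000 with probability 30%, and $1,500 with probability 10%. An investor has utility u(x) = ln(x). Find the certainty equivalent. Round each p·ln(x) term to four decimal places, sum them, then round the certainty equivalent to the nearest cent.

E[u] = 0.1·ln(19200) + 0.5·ln(14700) + 0.3·ln(2000) + 0.1·ln(1500) = 0.9863 + 4.7978 + 2.2803 + 0.7313 = 8.7957
CE = e^8.7957 ≈ 6605.78

$6,605.78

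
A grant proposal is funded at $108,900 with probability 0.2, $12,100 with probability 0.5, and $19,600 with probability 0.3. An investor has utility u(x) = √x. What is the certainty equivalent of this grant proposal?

$26,569

E[u] = 0.2·√108900 + 0.5·√12100 + 0.3·√19600 = 0.2·330 + 0.5·110 + 0.3·140 = 163
CE = (163)² = 26569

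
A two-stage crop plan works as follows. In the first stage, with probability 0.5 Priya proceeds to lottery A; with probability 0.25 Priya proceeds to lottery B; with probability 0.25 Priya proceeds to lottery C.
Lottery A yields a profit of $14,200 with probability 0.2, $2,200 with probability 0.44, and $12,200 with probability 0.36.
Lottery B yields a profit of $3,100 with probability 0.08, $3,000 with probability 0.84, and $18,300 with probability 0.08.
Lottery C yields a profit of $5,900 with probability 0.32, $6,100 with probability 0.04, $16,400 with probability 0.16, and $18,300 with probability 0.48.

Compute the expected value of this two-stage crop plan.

EV(A) = 0.2 × 14200 + 0.44 × 2200 + 0.36 × 12200 = 2840 + 968 + 4392 = 8200
EV(B) = 0.08 × 3100 + 0.84 × 3000 + 0.08 × 18300 = 248 + 2520 + 1464 = 4232
EV(C) = 0.32 × 5900 + 0.04 × 6100 + 0.16 × 16400 + 0.48 × 18300 = 1888 + 244 + 2624 + 8784 = 13540
Overall = 0.5 × 8200 + 0.25 × 4232 + 0.25 × 13540 = 4100 + 1058 + 3385 = 8543

$8,543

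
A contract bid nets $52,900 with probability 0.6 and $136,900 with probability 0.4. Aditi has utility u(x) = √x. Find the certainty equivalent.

$81,796

E[u] = 0.6·√52900 + 0.4·√136900 = 0.6·230 + 0.4·370 = 286
CE = (286)² = 81796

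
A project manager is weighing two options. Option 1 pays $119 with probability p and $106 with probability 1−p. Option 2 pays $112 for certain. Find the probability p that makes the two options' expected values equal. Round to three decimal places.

p = 0.462

p·119 + (1−p)·106 = 112
13p + 106 = 112
p = (112 − 106) / 13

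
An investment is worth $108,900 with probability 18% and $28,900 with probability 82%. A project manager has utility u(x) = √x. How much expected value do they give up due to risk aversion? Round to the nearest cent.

$3,778.56

E[u] = 0.18·√108900 + 0.82·√28900 = 0.18·330 + 0.82·170 = 198.8
CE = (198.8)² = 39521.44
Risk premium = EV − CE = 43300 − 39521.44 = 3778.56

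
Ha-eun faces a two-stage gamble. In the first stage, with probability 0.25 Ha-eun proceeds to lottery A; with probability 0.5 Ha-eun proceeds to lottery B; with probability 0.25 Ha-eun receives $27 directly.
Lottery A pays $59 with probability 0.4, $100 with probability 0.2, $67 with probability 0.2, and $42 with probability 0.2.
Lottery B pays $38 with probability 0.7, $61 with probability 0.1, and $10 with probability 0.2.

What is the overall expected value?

EV(A) = 0.4 × 59 + 0.2 × 100 + 0.2 × 67 + 0.2 × 42 = 23.6 + 20 + 13.4 + 8.4 = 65.4
EV(B) = 0.7 × 38 + 0.1 × 61 + 0.2 × 10 = 26.6 + 6.1 + 2 = 34.7
Branch C: 27 (certain)
Overall = 0.25 × 65.4 + 0.5 × 34.7 + 0.25 × 27 = 16.35 + 17.35 + 6.75 = 40.45

$40.45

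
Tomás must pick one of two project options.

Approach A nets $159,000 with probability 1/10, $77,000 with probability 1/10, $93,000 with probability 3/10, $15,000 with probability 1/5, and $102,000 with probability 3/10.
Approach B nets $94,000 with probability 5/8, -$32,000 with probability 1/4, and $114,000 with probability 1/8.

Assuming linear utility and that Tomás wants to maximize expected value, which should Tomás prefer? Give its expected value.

Approach A = 1/10 × 159000 + 1/10 × 77000 + 3/10 × 93000 + 1/5 × 15000 + 3/10 × 102000 = 15900 + 7700 + 27900 + 3000 + 30600 = 85100
Approach B = 5/8 × 94000 + 1/4 × (-32000) + 1/8 × 114000 = 58750 − 8000 + 14250 = 65000

Approach A ($85,100)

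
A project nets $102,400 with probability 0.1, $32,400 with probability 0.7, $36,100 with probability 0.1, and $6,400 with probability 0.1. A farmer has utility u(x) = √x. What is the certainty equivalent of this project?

E[u] = 0.1·√102400 + 0.7·√32400 + 0.1·√36100 + 0.1·√6400 = 0.1·320 + 0.7·180 + 0.1·190 + 0.1·80 = 185
CE = (185)² = 34225

$34,225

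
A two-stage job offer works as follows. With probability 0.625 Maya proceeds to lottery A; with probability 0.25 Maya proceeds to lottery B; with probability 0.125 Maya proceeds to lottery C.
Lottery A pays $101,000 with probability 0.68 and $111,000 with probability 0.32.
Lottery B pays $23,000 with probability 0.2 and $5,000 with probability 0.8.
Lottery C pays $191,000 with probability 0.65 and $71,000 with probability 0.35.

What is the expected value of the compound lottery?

EV(A) = 0.68 × 101000 + 0.32 × 111000 = 68680 + 35520 = 104200
EV(B) = 0.2 × 23000 + 0.8 × 5000 = 4600 + 4000 = 8600
EV(C) = 0.65 × 191000 + 0.35 × 71000 = 124150 + 24850 = 149000
Overall = 0.625 × 104200 + 0.25 × 8600 + 0.125 × 149000 = 65125 + 2150 + 18625 = 85900

$85,900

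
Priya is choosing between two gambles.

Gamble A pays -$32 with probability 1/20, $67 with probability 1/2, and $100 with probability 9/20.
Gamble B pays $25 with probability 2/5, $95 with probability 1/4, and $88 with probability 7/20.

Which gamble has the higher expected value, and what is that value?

Gamble A = 1/20 × (-32) + 1/2 × 67 + 9/20 × 100 = -1.6 + 33.5 + 45 = 76.9
Gamble B = 2/5 × 25 + 1/4 × 95 + 7/20 × 88 = 10 + 23.75 + 30.8 = 64.55

Gamble A ($76.90)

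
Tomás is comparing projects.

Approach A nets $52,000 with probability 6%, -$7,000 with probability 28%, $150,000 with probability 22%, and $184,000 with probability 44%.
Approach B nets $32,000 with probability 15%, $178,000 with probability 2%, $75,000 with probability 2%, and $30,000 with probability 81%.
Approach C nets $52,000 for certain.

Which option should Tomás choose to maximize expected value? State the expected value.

Approach A = 0.06 × 52000 + 0.28 × (-7000) + 0.22 × 150000 + 0.44 × 184000 = 3120 − 1960 + 33000 + 80960 = 115120
Approach B = 0.15 × 32000 + 0.02 × 178000 + 0.02 × 75000 + 0.81 × 30000 = 4800 + 3560 + 1500 + 24300 = 34160
Approach C: 52000 (certain)

Approach A ($115,120)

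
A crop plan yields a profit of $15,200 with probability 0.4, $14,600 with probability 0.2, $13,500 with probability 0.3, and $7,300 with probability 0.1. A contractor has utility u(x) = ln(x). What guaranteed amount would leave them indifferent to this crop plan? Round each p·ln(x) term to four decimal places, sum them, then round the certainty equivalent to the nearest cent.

E[u] = 0.4·ln(15200) + 0.2·ln(14600) + 0.3·ln(13500) + 0.1·ln(7300) = 3.8516 + 1.9178 + 2.8531 + 0.8896 = 9.5121
CE = e^9.5121 ≈ 13522.36

$13,522.36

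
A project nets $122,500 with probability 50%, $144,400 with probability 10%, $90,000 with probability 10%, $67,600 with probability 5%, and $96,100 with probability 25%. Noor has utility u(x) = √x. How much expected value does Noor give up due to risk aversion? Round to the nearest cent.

E[u] = 0.5·√122500 + 0.1·√144400 + 0.1·√90000 + 0.05·√67600 + 0.25·√96100 = 0.5·350 + 0.1·380 + 0.1·300 + 0.05·260 + 0.25·310 = 333.5
CE = (333.5)² = 111222.25
Risk premium = EV − CE = 112095 − 111222.25 = 872.75

$872.75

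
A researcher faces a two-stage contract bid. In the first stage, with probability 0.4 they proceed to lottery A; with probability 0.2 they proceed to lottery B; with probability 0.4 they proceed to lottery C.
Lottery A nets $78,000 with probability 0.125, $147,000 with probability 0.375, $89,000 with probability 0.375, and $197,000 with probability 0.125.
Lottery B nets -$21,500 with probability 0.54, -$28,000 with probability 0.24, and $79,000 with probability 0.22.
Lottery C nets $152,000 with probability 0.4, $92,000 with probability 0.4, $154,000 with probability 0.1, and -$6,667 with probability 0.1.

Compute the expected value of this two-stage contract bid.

$93,893.32

EV(A) = 0.125 × 78000 + 0.375 × 147000 + 0.375 × 89000 + 0.125 × 197000 = 9750 + 55125 + 33375 + 24625 = 122875
EV(B) = 0.54 × (-21500) + 0.24 × (-28000) + 0.22 × 79000 = -11610 − 6720 + 17380 = -950
EV(C) = 0.4 × 152000 + 0.4 × 92000 + 0.1 × 154000 + 0.1 × (-6667) = 60800 + 36800 + 15400 − 666.7 = 112333.3
Overall = 0.4 × 122875 + 0.2 × (-950) + 0.4 × 112333.3 = 49150 − 190 + 44933.32 = 93893.32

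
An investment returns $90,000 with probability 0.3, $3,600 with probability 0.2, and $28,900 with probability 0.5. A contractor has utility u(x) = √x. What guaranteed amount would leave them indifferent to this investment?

E[u] = 0.3·√90000 + 0.2·√3600 + 0.5·√28900 = 0.3·300 + 0.2·60 + 0.5·170 = 187
CE = (187)² = 34969

$34,969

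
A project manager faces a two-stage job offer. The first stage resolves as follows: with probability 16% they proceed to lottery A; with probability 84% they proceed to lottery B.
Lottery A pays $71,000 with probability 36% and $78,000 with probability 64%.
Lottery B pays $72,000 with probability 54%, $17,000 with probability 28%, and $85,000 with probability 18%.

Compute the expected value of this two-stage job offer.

EV(A) = 0.36 × 71000 + 0.64 × 78000 = 25560 + 49920 = 75480
EV(B) = 0.54 × 72000 + 0.28 × 17000 + 0.18 × 85000 = 38880 + 4760 + 15300 = 58940
Overall = 0.16 × 75480 + 0.84 × 58940 = 12076.8 + 49509.6 = 61586.4

$61,586.40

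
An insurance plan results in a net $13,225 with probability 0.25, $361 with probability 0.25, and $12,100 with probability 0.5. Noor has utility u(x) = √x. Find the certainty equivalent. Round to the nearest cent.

$7,832.25

E[u] = 0.25·√13225 + 0.25·√361 + 0.5·√12100 = 0.25·115 + 0.25·19 + 0.5·110 = 88.5
CE = (88.5)² = 7832.25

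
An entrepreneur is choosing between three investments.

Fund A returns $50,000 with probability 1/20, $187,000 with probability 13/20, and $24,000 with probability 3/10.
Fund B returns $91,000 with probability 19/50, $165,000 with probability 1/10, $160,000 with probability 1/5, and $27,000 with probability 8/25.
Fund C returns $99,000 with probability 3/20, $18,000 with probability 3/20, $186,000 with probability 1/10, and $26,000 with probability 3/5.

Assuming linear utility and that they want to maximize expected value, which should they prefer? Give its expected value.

Fund A = 1/20 × 50000 + 13/20 × 187000 + 3/10 × 24000 = 2500 + 121550 + 7200 = 131250
Fund B = 19/50 × 91000 + 1/10 × 165000 + 1/5 × 160000 + 8/25 × 27000 = 34580 + 16500 + 32000 + 8640 = 91720
Fund C = 3/20 × 99000 + 3/20 × 18000 + 1/10 × 186000 + 3/5 × 26000 = 14850 + 2700 + 18600 + 15600 = 51750

Fund A ($131,250)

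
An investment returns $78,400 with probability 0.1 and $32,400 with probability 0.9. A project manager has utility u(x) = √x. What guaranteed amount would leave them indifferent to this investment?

$36,100

E[u] = 0.1·√78400 + 0.9·√32400 = 0.1·280 + 0.9·180 = 190
CE = (190)² = 36100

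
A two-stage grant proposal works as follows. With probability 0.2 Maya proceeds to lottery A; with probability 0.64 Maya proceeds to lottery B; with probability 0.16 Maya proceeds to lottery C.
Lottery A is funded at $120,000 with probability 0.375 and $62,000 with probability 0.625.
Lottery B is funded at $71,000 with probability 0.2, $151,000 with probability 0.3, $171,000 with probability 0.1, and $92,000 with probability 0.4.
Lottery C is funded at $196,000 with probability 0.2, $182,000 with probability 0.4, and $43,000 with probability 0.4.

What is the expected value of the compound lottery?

$109,998

EV(A) = 0.375 × 120000 + 0.625 × 62000 = 45000 + 38750 = 83750
EV(B) = 0.2 × 71000 + 0.3 × 151000 + 0.1 × 171000 + 0.4 × 92000 = 14200 + 45300 + 17100 + 36800 = 113400
EV(C) = 0.2 × 196000 + 0.4 × 182000 + 0.4 × 43000 = 39200 + 72800 + 17200 = 129200
Overall = 0.2 × 83750 + 0.64 × 113400 + 0.16 × 129200 = 16750 + 72576 + 20672 = 109998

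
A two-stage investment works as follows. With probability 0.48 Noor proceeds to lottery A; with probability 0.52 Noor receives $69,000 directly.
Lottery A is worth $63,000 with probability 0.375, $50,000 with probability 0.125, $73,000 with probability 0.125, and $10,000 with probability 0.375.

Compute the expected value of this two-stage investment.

$56,400

EV(A) = 0.375 × 63000 + 0.125 × 50000 + 0.125 × 73000 + 0.375 × 10000 = 23625 + 6250 + 9125 + 3750 = 42750
Branch B: 69000 (certain)
Overall = 0.48 × 42750 + 0.52 × 69000 = 20520 + 35880 = 56400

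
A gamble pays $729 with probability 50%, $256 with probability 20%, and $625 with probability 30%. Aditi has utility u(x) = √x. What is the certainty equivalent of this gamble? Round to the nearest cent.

$585.64

E[u] = 0.5·√729 + 0.2·√256 + 0.3·√625 = 0.5·27 + 0.2·16 + 0.3·25 = 24.2
CE = (24.2)² = 585.64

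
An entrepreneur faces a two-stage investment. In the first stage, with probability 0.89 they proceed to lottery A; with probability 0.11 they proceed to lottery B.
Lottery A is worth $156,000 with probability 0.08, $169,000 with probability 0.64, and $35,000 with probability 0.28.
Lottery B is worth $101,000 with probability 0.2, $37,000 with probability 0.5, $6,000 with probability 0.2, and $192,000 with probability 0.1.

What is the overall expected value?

EV(A) = 0.08 × 156000 + 0.64 × 169000 + 0.28 × 35000 = 12480 + 108160 + 9800 = 130440
EV(B) = 0.2 × 101000 + 0.5 × 37000 + 0.2 × 6000 + 0.1 × 192000 = 20200 + 18500 + 1200 + 19200 = 59100
Overall = 0.89 × 130440 + 0.11 × 59100 = 116091.6 + 6501 = 122592.6

$122,592.60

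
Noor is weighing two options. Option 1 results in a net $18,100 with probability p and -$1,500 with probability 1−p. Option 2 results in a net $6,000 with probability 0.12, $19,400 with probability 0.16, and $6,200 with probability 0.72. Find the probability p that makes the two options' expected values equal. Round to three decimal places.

p = 0.499

EV(Option 2) = 0.12 × 6000 + 0.16 × 19400 + 0.72 × 6200 = 720 + 3104 + 4464 = 8288
p·18100 + (1−p)·(-1500) = 8288
19600p − 1500 = 8288
p = (8288 + 1500) / 19600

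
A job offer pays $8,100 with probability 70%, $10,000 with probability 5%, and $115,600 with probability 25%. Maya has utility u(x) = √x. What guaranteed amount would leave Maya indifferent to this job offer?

$23,409

E[u] = 0.7·√8100 + 0.05·√10000 + 0.25·√115600 = 0.7·90 + 0.05·100 + 0.25·340 = 153
CE = (153)² = 23409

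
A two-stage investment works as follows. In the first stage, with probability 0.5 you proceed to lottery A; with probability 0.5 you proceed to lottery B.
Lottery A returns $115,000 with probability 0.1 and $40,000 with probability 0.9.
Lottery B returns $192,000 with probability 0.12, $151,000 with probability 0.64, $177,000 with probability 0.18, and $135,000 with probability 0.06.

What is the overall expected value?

$103,570

EV(A) = 0.1 × 115000 + 0.9 × 40000 = 11500 + 36000 = 47500
EV(B) = 0.12 × 192000 + 0.64 × 151000 + 0.18 × 177000 + 0.06 × 135000 = 23040 + 96640 + 31860 + 8100 = 159640
Overall = 0.5 × 47500 + 0.5 × 159640 = 23750 + 79820 = 103570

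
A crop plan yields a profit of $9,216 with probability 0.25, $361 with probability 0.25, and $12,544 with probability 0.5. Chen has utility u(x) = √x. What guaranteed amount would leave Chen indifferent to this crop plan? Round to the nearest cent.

$7,182.56

E[u] = 0.25·√9216 + 0.25·√361 + 0.5·√12544 = 0.25·96 + 0.25·19 + 0.5·112 = 84.75
CE = (84.75)² = 7182.5625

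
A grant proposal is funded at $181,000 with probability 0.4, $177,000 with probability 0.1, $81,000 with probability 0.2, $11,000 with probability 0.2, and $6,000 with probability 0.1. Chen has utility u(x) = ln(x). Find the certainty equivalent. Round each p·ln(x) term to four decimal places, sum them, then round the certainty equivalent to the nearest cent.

E[u] = 0.4·ln(181000) + 0.1·ln(177000) + 0.2·ln(81000) + 0.2·ln(11000) + 0.1·ln(6000) = 4.8425 + 1.2084 + 2.2604 + 1.8611 + 0.8700 = 11.0424
CE = e^11.0424 ≈ 62467.39

$62,467.39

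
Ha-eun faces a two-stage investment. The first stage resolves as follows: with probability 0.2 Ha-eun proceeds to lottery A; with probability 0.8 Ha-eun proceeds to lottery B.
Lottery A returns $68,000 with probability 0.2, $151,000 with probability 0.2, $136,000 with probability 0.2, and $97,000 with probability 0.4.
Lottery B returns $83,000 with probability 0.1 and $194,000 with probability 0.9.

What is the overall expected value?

EV(A) = 0.2 × 68000 + 0.2 × 151000 + 0.2 × 136000 + 0.4 × 97000 = 13600 + 30200 + 27200 + 38800 = 109800
EV(B) = 0.1 × 83000 + 0.9 × 194000 = 8300 + 174600 = 182900
Overall = 0.2 × 109800 + 0.8 × 182900 = 21960 + 146320 = 168280

$168,280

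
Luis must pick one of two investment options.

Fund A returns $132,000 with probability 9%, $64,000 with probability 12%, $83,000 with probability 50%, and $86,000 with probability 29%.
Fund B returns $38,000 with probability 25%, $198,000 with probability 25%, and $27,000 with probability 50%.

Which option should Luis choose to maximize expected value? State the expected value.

Fund A ($86,000)

Fund A = 0.09 × 132000 + 0.12 × 64000 + 0.5 × 83000 + 0.29 × 86000 = 11880 + 7680 + 41500 + 24940 = 86000
Fund B = 0.25 × 38000 + 0.25 × 198000 + 0.5 × 27000 = 9500 + 49500 + 13500 = 72500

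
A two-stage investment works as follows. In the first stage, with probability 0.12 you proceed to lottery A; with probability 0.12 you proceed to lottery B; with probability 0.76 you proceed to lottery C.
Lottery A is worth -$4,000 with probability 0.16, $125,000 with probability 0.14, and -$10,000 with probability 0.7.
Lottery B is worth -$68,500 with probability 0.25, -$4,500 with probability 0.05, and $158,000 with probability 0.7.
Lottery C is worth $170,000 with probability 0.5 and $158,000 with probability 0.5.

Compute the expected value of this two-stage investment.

$137,013.20

EV(A) = 0.16 × (-4000) + 0.14 × 125000 + 0.7 × (-10000) = -640 + 17500 − 7000 = 9860
EV(B) = 0.25 × (-68500) + 0.05 × (-4500) + 0.7 × 158000 = -17125 − 225 + 110600 = 93250
EV(C) = 0.5 × 170000 + 0.5 × 158000 = 85000 + 79000 = 164000
Overall = 0.12 × 9860 + 0.12 × 93250 + 0.76 × 164000 = 1183.2 + 11190 + 124640 = 137013.2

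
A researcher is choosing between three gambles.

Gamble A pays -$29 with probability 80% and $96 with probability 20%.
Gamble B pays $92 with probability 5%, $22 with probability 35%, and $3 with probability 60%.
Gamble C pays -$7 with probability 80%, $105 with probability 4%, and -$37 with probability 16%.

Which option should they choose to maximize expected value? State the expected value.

Gamble A = 0.8 × (-29) + 0.2 × 96 = -23.2 + 19.2 = -4
Gamble B = 0.05 × 92 + 0.35 × 22 + 0.6 × 3 = 4.6 + 7.7 + 1.8 = 14.1
Gamble C = 0.8 × (-7) + 0.04 × 105 + 0.16 × (-37) = -5.6 + 4.2 − 5.92 = -7.32

Gamble B ($14.10)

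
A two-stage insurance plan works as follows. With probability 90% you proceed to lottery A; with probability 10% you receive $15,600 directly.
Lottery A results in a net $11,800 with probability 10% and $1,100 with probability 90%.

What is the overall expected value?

EV(A) = 0.1 × 11800 + 0.9 × 1100 = 1180 + 990 = 2170
Branch B: 15600 (certain)
Overall = 0.9 × 2170 + 0.1 × 15600 = 1953 + 1560 = 3513

$3,513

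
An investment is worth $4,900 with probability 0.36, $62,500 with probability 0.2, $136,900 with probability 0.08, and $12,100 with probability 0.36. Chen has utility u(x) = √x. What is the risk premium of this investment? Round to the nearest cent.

$8,720.64

E[u] = 0.36·√4900 + 0.2·√62500 + 0.08·√136900 + 0.36·√12100 = 0.36·70 + 0.2·250 + 0.08·370 + 0.36·110 = 144.4
CE = (144.4)² = 20851.36
Risk premium = EV − CE = 29572 − 20851.36 = 8720.64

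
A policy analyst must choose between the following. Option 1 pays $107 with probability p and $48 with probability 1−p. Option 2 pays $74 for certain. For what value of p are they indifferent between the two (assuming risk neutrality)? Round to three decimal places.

p·107 + (1−p)·48 = 74
59p + 48 = 74
p = (74 − 48) / 59

p = 0.441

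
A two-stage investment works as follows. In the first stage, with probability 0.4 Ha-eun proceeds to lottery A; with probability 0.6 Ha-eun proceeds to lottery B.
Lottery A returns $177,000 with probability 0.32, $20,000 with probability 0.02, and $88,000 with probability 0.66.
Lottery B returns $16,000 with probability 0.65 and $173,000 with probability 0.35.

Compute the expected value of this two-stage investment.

EV(A) = 0.32 × 177000 + 0.02 × 20000 + 0.66 × 88000 = 56640 + 400 + 58080 = 115120
EV(B) = 0.65 × 16000 + 0.35 × 173000 = 10400 + 60550 = 70950
Overall = 0.4 × 115120 + 0.6 × 70950 = 46048 + 42570 = 88618

$88,618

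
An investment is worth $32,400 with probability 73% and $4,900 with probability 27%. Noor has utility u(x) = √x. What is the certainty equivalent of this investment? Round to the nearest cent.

E[u] = 0.73·√32400 + 0.27·√4900 = 0.73·180 + 0.27·70 = 150.3
CE = (150.3)² = 22590.09

$22,590.09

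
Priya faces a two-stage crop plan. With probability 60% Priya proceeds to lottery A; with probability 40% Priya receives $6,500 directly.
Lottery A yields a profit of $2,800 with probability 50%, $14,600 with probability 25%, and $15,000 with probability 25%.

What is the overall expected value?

EV(A) = 0.5 × 2800 + 0.25 × 14600 + 0.25 × 15000 = 1400 + 3650 + 3750 = 8800
Branch B: 6500 (certain)
Overall = 0.6 × 8800 + 0.4 × 6500 = 5280 + 2600 = 7880

$7,880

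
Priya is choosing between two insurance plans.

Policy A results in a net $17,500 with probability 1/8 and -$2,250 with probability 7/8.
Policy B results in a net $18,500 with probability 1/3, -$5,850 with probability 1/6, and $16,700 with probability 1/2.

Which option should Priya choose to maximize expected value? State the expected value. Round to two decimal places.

Policy B ($13,541.67)

Policy A = 1/8 × 17500 + 7/8 × (-2250) = 2187.5 − 1968.75 = 218.75
Policy B = 1/3 × 18500 + 1/6 × (-5850) + 1/2 × 16700 = 6166.6667 − 975 + 8350 = 13541.6667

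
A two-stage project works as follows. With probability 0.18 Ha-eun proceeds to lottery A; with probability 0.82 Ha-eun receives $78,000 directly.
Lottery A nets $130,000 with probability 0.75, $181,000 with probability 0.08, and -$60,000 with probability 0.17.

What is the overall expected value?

EV(A) = 0.75 × 130000 + 0.08 × 181000 + 0.17 × (-60000) = 97500 + 14480 − 10200 = 101780
Branch B: 78000 (certain)
Overall = 0.18 × 101780 + 0.82 × 78000 = 18320.4 + 63960 = 82280.4

$82,280.40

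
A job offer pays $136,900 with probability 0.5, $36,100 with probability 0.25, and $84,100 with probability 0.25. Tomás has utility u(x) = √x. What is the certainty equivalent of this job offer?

E[u] = 0.5·√136900 + 0.25·√36100 + 0.25·√84100 = 0.5·370 + 0.25·190 + 0.25·290 = 305
CE = (305)² = 93025

$93,025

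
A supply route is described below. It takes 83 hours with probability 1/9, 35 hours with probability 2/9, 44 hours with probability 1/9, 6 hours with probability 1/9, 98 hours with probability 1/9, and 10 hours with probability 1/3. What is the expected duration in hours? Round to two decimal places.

EV = 1/9 × 83 + 2/9 × 35 + 1/9 × 44 + 1/9 × 6 + 1/9 × 98 + 1/3 × 10 = 9.2222 + 7.7778 + 4.8889 + 0.6667 + 10.8889 + 3.3333 = 36.7778

36.78 hours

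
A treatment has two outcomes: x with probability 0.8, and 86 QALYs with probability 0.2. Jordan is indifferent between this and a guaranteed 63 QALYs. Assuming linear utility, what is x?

0.8·x + 0.2·86 = 63
0.8·x = 63 − 17.2 = 45.8
x = 45.8 / 0.8 = 57.25

x = 57.25 QALYs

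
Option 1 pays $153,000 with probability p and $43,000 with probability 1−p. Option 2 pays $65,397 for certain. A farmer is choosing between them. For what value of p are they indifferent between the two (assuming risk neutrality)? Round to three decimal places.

p·153000 + (1−p)·43000 = 65397
110000p + 43000 = 65397
p = (65397 − 43000) / 110000

p = 0.204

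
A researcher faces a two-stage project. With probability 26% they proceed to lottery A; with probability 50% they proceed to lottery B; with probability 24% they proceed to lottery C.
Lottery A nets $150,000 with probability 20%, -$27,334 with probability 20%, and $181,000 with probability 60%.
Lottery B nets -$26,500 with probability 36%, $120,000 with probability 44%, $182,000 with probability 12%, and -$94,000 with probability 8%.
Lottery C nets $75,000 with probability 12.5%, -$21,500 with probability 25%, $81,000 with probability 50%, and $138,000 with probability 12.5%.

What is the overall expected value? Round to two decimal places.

EV(A) = 0.2 × 150000 + 0.2 × (-27334) + 0.6 × 181000 = 30000 − 5466.8 + 108600 = 133133.2
EV(B) = 0.36 × (-26500) + 0.44 × 120000 + 0.12 × 182000 + 0.08 × (-94000) = -9540 + 52800 + 21840 − 7520 = 57580
EV(C) = 0.125 × 75000 + 0.25 × (-21500) + 0.5 × 81000 + 0.125 × 138000 = 9375 − 5375 + 40500 + 17250 = 61750
Overall = 0.26 × 133133.2 + 0.5 × 57580 + 0.24 × 61750 = 34614.632 + 28790 + 14820 = 78224.632

$78,224.63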